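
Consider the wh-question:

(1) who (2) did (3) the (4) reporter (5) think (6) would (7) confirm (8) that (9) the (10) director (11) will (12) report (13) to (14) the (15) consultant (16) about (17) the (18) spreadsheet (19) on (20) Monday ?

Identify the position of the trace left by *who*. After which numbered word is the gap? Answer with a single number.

5

In situ: The reporter did think who would confirm that the director will report to the consultant about the spreadsheet on Monday.
'who' is the subject of the clause embedded under 'think'. Wh-movement fronts it, leaving a gap right after 'think':
Who did the reporter think ___ would confirm that the director will report to the consultant about the spreadsheet on Monday?
'think' is word 5.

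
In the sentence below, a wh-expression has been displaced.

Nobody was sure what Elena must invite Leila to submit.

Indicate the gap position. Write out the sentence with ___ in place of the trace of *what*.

In situ: Elena must invite Leila to submit what.
'what' functions as the direct object of 'submit'. The gap is right after 'submit'.

Nobody was sure what Elena must invite Leila to submit ___.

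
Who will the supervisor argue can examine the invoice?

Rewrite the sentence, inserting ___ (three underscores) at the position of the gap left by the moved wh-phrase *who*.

Who will the supervisor argue ___ can examine the invoice?

Pre-movement form: The supervisor will argue who can examine the invoice.
'who' is the subject of the clause embedded under 'argue'. The gap is right after 'argue'.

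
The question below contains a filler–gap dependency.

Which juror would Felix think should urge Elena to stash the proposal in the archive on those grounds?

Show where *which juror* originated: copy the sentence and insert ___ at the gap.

Before movement: Felix would think which juror should urge Elena to stash the proposal in the archive on those grounds.
'which juror' is the subject of the clause embedded under 'think'. The gap is right after 'think'.

Which juror would Felix think ___ should urge Elena to stash the proposal in the archive on those grounds?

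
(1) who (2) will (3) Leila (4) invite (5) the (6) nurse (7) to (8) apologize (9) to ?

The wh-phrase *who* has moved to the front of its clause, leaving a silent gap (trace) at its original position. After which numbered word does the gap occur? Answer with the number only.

9

In situ: Leila will invite the nurse to apologize to who.
'who' is the object of the preposition 'to'. Wh-movement fronts it, leaving a gap right after 'to':
Who will Leila invite the nurse to apologize to ___?
'to' is word 9.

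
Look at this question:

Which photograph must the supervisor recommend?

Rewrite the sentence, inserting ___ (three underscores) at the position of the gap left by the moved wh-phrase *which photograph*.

Pre-movement form: The supervisor must recommend which photograph.
The filler 'which photograph' is interpreted as the direct object of 'recommend'. The gap is right after 'recommend'.

Which photograph must the supervisor recommend ___?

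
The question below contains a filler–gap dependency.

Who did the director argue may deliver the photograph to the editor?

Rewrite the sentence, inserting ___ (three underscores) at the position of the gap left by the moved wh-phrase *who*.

Who did the director argue ___ may deliver the photograph to the editor?

Pre-movement form: The director did argue who may deliver the photograph to the editor.
'who' functions as the subject of the clause embedded under 'argue'. The gap is right after 'argue'.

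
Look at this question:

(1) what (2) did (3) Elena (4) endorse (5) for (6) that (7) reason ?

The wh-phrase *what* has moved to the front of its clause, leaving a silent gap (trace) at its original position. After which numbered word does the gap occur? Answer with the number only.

4

Pre-movement form: Elena did endorse what for that reason.
The filler 'what' is interpreted as the direct object of 'endorse'. Fronting leaves a gap immediately after 'endorse':
What did Elena endorse ___ for that reason?
'endorse' is word 4.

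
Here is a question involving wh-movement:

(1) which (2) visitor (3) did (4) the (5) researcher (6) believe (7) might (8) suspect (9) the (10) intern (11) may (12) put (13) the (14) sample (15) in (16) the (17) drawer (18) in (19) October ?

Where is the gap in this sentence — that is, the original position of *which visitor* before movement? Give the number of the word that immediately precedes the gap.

Before movement: The researcher did believe which visitor might suspect the intern may put the sample in the drawer in October.
The filler 'which visitor' is interpreted as the subject of the clause embedded under 'believe'. Wh-movement fronts it, leaving a gap right after 'believe':
Which visitor did the researcher believe ___ might suspect the intern may put the sample in the drawer in October?
'believe' is word 6.

6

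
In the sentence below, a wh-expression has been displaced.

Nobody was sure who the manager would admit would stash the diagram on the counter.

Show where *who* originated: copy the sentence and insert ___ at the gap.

Underlying clause: The manager would admit who would stash the diagram on the counter.
'who' is the subject of the clause embedded under 'admit'. The gap is right after 'admit'.

Nobody was sure who the manager would admit ___ would stash the diagram on the counter.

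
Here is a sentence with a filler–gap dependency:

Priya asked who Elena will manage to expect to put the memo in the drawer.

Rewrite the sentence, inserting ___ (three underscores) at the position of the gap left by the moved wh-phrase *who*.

Priya asked who Elena will manage to expect ___ to put the memo in the drawer.

Underlying clause: Elena will manage to expect who to put the memo in the drawer.
The filler 'who' is interpreted as the direct object of 'expect'. The gap is right after 'expect'.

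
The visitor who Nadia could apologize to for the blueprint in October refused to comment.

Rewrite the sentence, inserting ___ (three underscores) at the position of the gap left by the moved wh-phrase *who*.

'who' functions as the object of the preposition 'to'. The gap is right after 'to'.

The visitor who Nadia could apologize to ___ for the blueprint in October refused to comment.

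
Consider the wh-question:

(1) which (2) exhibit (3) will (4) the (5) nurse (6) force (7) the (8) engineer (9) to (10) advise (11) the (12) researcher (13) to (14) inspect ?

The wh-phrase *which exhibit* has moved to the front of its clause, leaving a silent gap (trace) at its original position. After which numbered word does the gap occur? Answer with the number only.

14

In situ: The nurse will force the engineer to advise the researcher to inspect which exhibit.
'which exhibit' functions as the direct object of 'inspect'. Fronting leaves a gap immediately after 'inspect':
Which exhibit will the nurse force the engineer to advise the researcher to inspect ___?
'inspect' is word 14.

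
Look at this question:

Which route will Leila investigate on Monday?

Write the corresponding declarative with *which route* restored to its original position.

Leila will investigate which route on Monday.

'which route' functions as the direct object of 'investigate'. Fronting leaves a gap immediately after 'investigate':
Which route will Leila investigate ___ on Monday?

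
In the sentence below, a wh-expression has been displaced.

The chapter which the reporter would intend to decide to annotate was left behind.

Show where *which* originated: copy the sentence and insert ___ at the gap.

The chapter which the reporter would intend to decide to annotate ___ was left behind.

The filler 'which' is interpreted as the direct object of 'annotate'. The gap is right after 'annotate'.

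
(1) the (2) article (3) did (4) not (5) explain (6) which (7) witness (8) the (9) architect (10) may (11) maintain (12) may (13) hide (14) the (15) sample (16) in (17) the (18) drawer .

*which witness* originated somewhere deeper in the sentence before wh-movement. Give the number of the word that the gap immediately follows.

Before movement: The architect may maintain which witness may hide the sample in the drawer.
'which witness' functions as the subject of the clause embedded under 'maintain'. It moves to the left edge, and the trace sits right after 'maintain':
The article did not explain which witness the architect may maintain ___ may hide the sample in the drawer.
'maintain' is word 11.

11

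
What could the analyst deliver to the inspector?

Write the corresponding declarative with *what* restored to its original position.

The analyst could deliver what to the inspector.

'what' functions as the direct object of 'deliver'. Fronting leaves a gap immediately after 'deliver':
What could the analyst deliver ___ to the inspector?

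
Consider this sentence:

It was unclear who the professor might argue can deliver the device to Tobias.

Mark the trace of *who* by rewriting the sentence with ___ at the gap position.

It was unclear who the professor might argue ___ can deliver the device to Tobias.

Before movement: The professor might argue who can deliver the device to Tobias.
'who' functions as the subject of the clause embedded under 'argue'. The gap is right after 'argue'.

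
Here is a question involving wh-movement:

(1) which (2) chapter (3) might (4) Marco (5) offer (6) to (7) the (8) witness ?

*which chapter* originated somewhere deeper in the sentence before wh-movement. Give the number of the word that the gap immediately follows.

Underlying clause: Marco might offer which chapter to the witness.
'which chapter' is the direct object of 'offer'. Wh-movement fronts it, leaving a gap right after 'offer':
Which chapter might Marco offer ___ to the witness?
'offer' is word 5.

5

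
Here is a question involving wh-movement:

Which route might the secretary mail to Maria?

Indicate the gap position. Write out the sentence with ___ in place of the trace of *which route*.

Which route might the secretary mail ___ to Maria?

In situ: The secretary might mail which route to Maria.
'which route' functions as the direct object of 'mail'. The gap is right after 'mail'.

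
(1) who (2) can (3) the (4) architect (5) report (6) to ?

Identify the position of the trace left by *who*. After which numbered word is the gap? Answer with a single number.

Before movement: The architect can report to who.
'who' functions as the object of the preposition 'to'. It moves to the left edge, and the trace sits right after 'to':
Who can the architect report to ___?
'to' is word 6.

6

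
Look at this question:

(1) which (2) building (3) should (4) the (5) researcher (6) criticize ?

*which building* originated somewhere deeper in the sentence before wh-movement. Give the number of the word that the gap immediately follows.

Underlying clause: The researcher should criticize which building.
'which building' is the direct object of 'criticize'. It moves to the left edge, and the trace sits right after 'criticize':
Which building should the researcher criticize ___?
'criticize' is word 6.

6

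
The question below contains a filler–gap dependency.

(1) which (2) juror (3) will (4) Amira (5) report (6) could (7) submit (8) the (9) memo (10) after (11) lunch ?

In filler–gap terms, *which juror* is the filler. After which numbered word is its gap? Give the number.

Pre-movement form: Amira will report which juror could submit the memo after lunch.
The filler 'which juror' is interpreted as the subject of the clause embedded under 'report'. It moves to the left edge, and the trace sits right after 'report':
Which juror will Amira report ___ could submit the memo after lunch?
'report' is word 5.

5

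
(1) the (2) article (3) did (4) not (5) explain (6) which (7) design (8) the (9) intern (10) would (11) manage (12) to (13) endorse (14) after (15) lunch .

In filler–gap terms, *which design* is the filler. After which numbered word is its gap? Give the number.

Before movement: The intern would manage to endorse which design after lunch.
'which design' functions as the direct object of 'endorse'. Fronting leaves a gap immediately after 'endorse':
The article did not explain which design the intern would manage to endorse ___ after lunch.
'endorse' is word 13.

13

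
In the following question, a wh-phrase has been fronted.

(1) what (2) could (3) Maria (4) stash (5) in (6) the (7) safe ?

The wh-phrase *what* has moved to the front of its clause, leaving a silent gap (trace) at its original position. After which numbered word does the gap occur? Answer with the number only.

In situ: Maria could stash what in the safe.
'what' is the direct object of 'stash'. Wh-movement fronts it, leaving a gap right after 'stash':
What could Maria stash ___ in the safe?
'stash' is word 4.

4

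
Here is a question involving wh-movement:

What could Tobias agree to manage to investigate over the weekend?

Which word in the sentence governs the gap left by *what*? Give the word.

Pre-movement form: Tobias could agree to manage to investigate what over the weekend.
'what' is the direct object of 'investigate'. Wh-movement fronts it, leaving a gap right after 'investigate':
What could Tobias agree to manage to investigate ___ over the weekend?

investigate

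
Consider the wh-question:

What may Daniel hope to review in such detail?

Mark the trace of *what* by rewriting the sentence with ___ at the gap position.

What may Daniel hope to review ___ in such detail?

Before movement: Daniel may hope to review what in such detail.
The filler 'what' is interpreted as the direct object of 'review'. The gap is right after 'review'.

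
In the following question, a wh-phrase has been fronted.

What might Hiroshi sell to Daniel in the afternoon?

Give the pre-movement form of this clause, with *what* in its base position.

Hiroshi might sell what to Daniel in the afternoon.

'what' is the direct object of 'sell'. It moves to the left edge, and the trace sits right after 'sell':
What might Hiroshi sell ___ to Daniel in the afternoon?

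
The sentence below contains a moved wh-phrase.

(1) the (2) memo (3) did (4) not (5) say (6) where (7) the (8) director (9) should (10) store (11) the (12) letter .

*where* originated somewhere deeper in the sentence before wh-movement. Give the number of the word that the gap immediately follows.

Underlying clause: The director should store the letter where.
'where' functions as the locative complement of 'store'. Fronting leaves a gap immediately after 'letter':
The memo did not say where the director should store the letter ___.
'letter' is word 12.

12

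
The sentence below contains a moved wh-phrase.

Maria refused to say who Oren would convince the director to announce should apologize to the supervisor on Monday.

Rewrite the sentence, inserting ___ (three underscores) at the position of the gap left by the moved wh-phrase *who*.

Before movement: Oren would convince the director to announce who should apologize to the supervisor on Monday.
'who' is the subject of the clause embedded under 'announce'. The gap is right after 'announce'.

Maria refused to say who Oren would convince the director to announce ___ should apologize to the supervisor on Monday.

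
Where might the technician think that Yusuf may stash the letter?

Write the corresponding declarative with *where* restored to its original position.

'where' functions as the locative complement of 'stash'. Fronting leaves a gap immediately after 'letter':
Where might the technician think that Yusuf may stash the letter ___?

The technician might think that Yusuf may stash the letter where.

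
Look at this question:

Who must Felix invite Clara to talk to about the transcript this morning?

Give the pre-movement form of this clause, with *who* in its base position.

Felix must invite Clara to talk to who about the transcript this morning.

'who' is the object of the preposition 'to'. Wh-movement fronts it, leaving a gap right after 'to':
Who must Felix invite Clara to talk to ___ about the transcript this morning?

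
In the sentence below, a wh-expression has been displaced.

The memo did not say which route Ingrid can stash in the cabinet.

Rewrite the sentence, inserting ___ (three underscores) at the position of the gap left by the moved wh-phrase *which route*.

The memo did not say which route Ingrid can stash ___ in the cabinet.

Pre-movement form: Ingrid can stash which route in the cabinet.
The filler 'which route' is interpreted as the direct object of 'stash'. The gap is right after 'stash'.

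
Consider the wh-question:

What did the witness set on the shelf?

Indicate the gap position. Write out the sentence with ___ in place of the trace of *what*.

What did the witness set ___ on the shelf?

Underlying clause: The witness did set what on the shelf.
'what' functions as the direct object of 'set'. The gap is right after 'set'.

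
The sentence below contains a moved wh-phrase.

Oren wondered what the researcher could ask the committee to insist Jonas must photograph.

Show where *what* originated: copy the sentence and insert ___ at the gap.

Oren wondered what the researcher could ask the committee to insist Jonas must photograph ___.

Before movement: The researcher could ask the committee to insist Jonas must photograph what.
The filler 'what' is interpreted as the direct object of 'photograph'. The gap is right after 'photograph'.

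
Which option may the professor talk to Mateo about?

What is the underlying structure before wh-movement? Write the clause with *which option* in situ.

'which option' functions as the object of the preposition 'about'. Wh-movement fronts it, leaving a gap right after 'about':
Which option may the professor talk to Mateo about ___?

The professor may talk to Mateo about which option.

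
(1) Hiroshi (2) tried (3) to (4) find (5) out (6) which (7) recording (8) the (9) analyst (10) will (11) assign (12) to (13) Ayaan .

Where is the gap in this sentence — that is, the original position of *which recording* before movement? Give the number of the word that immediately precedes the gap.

11

Pre-movement form: The analyst will assign which recording to Ayaan.
'which recording' is the direct object of 'assign'. It moves to the left edge, and the trace sits right after 'assign':
Hiroshi tried to find out which recording the analyst will assign ___ to Ayaan.
'assign' is word 11.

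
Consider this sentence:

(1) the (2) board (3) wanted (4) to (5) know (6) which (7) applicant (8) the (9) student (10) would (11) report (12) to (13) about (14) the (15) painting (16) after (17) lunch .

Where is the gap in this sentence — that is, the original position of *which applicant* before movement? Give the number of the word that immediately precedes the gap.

12

In situ: The student would report to which applicant about the painting after lunch.
'which applicant' is the object of the preposition 'to'. Wh-movement fronts it, leaving a gap right after 'to':
The board wanted to know which applicant the student would report to ___ about the painting after lunch.
'to' is word 12.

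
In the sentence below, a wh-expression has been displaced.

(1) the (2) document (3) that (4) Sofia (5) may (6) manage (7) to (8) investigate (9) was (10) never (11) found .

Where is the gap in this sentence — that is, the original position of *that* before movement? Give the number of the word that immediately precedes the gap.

8

'that' is the direct object of 'investigate'. It moves to the left edge, and the trace sits right after 'investigate':
The document that Sofia may manage to investigate ___ was never found.
'investigate' is word 8.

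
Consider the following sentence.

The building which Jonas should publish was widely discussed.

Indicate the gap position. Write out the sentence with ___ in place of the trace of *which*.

The filler 'which' is interpreted as the direct object of 'publish'. The gap is right after 'publish'.

The building which Jonas should publish ___ was widely discussed.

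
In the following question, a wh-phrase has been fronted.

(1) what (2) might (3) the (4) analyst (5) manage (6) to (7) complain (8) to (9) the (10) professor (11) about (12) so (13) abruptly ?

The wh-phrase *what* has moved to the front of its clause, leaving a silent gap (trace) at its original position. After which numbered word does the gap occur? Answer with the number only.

11

Underlying clause: The analyst might manage to complain to the professor about what so abruptly.
The filler 'what' is interpreted as the object of the preposition 'about'. It moves to the left edge, and the trace sits right after 'about':
What might the analyst manage to complain to the professor about ___ so abruptly?
'about' is word 11.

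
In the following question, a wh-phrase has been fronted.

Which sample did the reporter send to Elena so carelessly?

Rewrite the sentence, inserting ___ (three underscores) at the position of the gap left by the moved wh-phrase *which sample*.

Which sample did the reporter send ___ to Elena so carelessly?

Underlying clause: The reporter did send which sample to Elena so carelessly.
'which sample' functions as the direct object of 'send'. The gap is right after 'send'.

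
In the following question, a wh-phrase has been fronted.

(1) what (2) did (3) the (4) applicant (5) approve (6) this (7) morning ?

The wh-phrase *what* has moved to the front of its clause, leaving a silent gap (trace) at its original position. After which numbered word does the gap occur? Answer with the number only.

Pre-movement form: The applicant did approve what this morning.
'what' is the direct object of 'approve'. It moves to the left edge, and the trace sits right after 'approve':
What did the applicant approve ___ this morning?
'approve' is word 5.

5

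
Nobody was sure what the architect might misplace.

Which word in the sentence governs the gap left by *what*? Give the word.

misplace

Pre-movement form: The architect might misplace what.
'what' functions as the direct object of 'misplace'. It moves to the left edge, and the trace sits right after 'misplace':
Nobody was sure what the architect might misplace ___.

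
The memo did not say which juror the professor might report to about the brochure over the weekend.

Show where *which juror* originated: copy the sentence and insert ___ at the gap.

The memo did not say which juror the professor might report to ___ about the brochure over the weekend.

Pre-movement form: The professor might report to which juror about the brochure over the weekend.
'which juror' functions as the object of the preposition 'to'. The gap is right after 'to'.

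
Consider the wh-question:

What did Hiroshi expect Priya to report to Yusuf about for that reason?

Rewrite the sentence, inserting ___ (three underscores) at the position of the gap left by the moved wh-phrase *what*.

What did Hiroshi expect Priya to report to Yusuf about ___ for that reason?

Pre-movement form: Hiroshi did expect Priya to report to Yusuf about what for that reason.
'what' is the object of the preposition 'about'. The gap is right after 'about'.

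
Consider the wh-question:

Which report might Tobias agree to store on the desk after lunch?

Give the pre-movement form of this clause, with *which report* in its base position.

Tobias might agree to store which report on the desk after lunch.

'which report' functions as the direct object of 'store'. Fronting leaves a gap immediately after 'store':
Which report might Tobias agree to store ___ on the desk after lunch?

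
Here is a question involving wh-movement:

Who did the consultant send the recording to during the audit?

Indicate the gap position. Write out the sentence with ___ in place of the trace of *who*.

Pre-movement form: The consultant did send the recording to who during the audit.
'who' is the object of the preposition 'to' (recipient of 'send'). The gap is right after 'to'.

Who did the consultant send the recording to ___ during the audit?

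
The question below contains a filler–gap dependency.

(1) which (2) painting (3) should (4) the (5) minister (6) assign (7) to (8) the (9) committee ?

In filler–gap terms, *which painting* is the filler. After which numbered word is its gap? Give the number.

6

Before movement: The minister should assign which painting to the committee.
'which painting' is the direct object of 'assign'. Wh-movement fronts it, leaving a gap right after 'assign':
Which painting should the minister assign ___ to the committee?
'assign' is word 6.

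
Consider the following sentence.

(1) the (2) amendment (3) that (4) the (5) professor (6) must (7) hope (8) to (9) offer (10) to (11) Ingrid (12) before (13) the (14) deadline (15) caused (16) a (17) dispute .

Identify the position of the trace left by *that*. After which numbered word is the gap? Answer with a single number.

9

'that' functions as the direct object of 'offer'. Wh-movement fronts it, leaving a gap right after 'offer':
The amendment that the professor must hope to offer ___ to Ingrid before the deadline caused a dispute.
'offer' is word 9.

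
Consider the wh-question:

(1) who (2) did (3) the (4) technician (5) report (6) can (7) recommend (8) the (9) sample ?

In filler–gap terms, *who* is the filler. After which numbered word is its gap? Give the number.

In situ: The technician did report who can recommend the sample.
The filler 'who' is interpreted as the subject of the clause embedded under 'report'. Wh-movement fronts it, leaving a gap right after 'report':
Who did the technician report ___ can recommend the sample?
'report' is word 5.

5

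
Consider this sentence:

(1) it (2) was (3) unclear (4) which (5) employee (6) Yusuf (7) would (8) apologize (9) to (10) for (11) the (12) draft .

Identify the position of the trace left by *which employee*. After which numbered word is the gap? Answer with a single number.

Underlying clause: Yusuf would apologize to which employee for the draft.
'which employee' functions as the object of the preposition 'to'. Fronting leaves a gap immediately after 'to':
It was unclear which employee Yusuf would apologize to ___ for the draft.
'to' is word 9.

9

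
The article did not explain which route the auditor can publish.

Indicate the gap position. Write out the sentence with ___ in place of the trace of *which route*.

Before movement: The auditor can publish which route.
'which route' functions as the direct object of 'publish'. The gap is right after 'publish'.

The article did not explain which route the auditor can publish ___.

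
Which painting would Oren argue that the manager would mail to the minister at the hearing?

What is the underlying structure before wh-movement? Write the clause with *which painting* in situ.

Oren would argue that the manager would mail which painting to the minister at the hearing.

'which painting' functions as the direct object of 'mail'. Fronting leaves a gap immediately after 'mail':
Which painting would Oren argue that the manager would mail ___ to the minister at the hearing?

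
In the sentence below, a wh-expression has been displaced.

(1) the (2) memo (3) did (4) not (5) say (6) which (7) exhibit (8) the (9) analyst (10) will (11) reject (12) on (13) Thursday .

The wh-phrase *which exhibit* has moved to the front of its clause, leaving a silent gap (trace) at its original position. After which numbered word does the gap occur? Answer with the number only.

Before movement: The analyst will reject which exhibit on Thursday.
'which exhibit' is the direct object of 'reject'. Fronting leaves a gap immediately after 'reject':
The memo did not say which exhibit the analyst will reject ___ on Thursday.
'reject' is word 11.

11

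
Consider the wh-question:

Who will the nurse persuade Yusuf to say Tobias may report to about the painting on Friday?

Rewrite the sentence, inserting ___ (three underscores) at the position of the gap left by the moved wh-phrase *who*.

Who will the nurse persuade Yusuf to say Tobias may report to ___ about the painting on Friday?

Underlying clause: The nurse will persuade Yusuf to say Tobias may report to who about the painting on Friday.
The filler 'who' is interpreted as the object of the preposition 'to'. The gap is right after 'to'.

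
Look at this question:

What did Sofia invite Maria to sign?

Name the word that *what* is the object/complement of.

sign

Underlying clause: Sofia did invite Maria to sign what.
The filler 'what' is interpreted as the direct object of 'sign'. Wh-movement fronts it, leaving a gap right after 'sign':
What did Sofia invite Maria to sign ___?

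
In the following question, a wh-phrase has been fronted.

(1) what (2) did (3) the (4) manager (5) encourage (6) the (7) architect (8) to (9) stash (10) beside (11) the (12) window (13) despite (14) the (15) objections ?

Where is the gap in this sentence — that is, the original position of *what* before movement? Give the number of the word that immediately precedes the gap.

9

Before movement: The manager did encourage the architect to stash what beside the window despite the objections.
'what' is the direct object of 'stash'. Wh-movement fronts it, leaving a gap right after 'stash':
What did the manager encourage the architect to stash ___ beside the window despite the objections?
'stash' is word 9.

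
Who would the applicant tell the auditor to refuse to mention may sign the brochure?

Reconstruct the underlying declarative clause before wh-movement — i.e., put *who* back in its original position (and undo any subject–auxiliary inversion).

The applicant would tell the auditor to refuse to mention who may sign the brochure.

'who' functions as the subject of the clause embedded under 'mention'. It moves to the left edge, and the trace sits right after 'mention':
Who would the applicant tell the auditor to refuse to mention ___ may sign the brochure?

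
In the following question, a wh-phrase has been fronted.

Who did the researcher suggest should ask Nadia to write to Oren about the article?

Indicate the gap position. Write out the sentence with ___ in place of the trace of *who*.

Before movement: The researcher did suggest who should ask Nadia to write to Oren about the article.
The filler 'who' is interpreted as the subject of the clause embedded under 'suggest'. The gap is right after 'suggest'.

Who did the researcher suggest ___ should ask Nadia to write to Oren about the article?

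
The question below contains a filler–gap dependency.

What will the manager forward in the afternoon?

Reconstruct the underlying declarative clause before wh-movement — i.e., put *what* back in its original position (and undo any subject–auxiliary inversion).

The manager will forward what in the afternoon.

'what' functions as the direct object of 'forward'. It moves to the left edge, and the trace sits right after 'forward':
What will the manager forward ___ in the afternoon?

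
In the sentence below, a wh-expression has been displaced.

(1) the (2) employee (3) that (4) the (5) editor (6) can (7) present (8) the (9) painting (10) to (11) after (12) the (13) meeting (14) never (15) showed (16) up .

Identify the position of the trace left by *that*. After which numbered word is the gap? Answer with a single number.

10

The filler 'that' is interpreted as the object of the preposition 'to' (recipient of 'present'). It moves to the left edge, and the trace sits right after 'to':
The employee that the editor can present the painting to ___ after the meeting never showed up.
'to' is word 10.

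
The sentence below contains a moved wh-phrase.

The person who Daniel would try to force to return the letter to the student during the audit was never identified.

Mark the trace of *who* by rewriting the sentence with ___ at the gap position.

The filler 'who' is interpreted as the direct object of 'force'. The gap is right after 'force'.

The person who Daniel would try to force ___ to return the letter to the student during the audit was never identified.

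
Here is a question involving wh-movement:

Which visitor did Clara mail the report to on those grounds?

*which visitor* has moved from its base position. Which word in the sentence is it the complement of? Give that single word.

Before movement: Clara did mail the report to which visitor on those grounds.
The filler 'which visitor' is interpreted as the object of the preposition 'to' (recipient of 'mail'). Wh-movement fronts it, leaving a gap right after 'to':
Which visitor did Clara mail the report to ___ on those grounds?

to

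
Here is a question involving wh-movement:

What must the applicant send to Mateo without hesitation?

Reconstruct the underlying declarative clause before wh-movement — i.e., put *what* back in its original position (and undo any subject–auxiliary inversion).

The applicant must send what to Mateo without hesitation.

The filler 'what' is interpreted as the direct object of 'send'. It moves to the left edge, and the trace sits right after 'send':
What must the applicant send ___ to Mateo without hesitation?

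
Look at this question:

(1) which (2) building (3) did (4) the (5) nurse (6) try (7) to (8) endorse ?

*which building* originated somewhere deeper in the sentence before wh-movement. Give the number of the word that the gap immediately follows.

Pre-movement form: The nurse did try to endorse which building.
'which building' functions as the direct object of 'endorse'. Fronting leaves a gap immediately after 'endorse':
Which building did the nurse try to endorse ___?
'endorse' is word 8.

8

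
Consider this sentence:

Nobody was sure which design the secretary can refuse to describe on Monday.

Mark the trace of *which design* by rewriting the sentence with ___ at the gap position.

Nobody was sure which design the secretary can refuse to describe ___ on Monday.

Pre-movement form: The secretary can refuse to describe which design on Monday.
'which design' is the direct object of 'describe'. The gap is right after 'describe'.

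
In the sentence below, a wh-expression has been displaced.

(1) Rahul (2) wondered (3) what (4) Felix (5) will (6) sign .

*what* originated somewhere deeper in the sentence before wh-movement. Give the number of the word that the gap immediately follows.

Before movement: Felix will sign what.
The filler 'what' is interpreted as the direct object of 'sign'. It moves to the left edge, and the trace sits right after 'sign':
Rahul wondered what Felix will sign ___.
'sign' is word 6.

6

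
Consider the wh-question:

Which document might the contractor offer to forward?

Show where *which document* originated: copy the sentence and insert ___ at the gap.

Which document might the contractor offer to forward ___?

Before movement: The contractor might offer to forward which document.
'which document' is the direct object of 'forward'. The gap is right after 'forward'.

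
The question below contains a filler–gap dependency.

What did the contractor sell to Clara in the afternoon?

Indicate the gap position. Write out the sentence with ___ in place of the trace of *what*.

Before movement: The contractor did sell what to Clara in the afternoon.
The filler 'what' is interpreted as the direct object of 'sell'. The gap is right after 'sell'.

What did the contractor sell ___ to Clara in the afternoon?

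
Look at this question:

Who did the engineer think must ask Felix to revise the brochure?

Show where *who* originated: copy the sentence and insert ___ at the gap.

Who did the engineer think ___ must ask Felix to revise the brochure?

In situ: The engineer did think who must ask Felix to revise the brochure.
'who' is the subject of the clause embedded under 'think'. The gap is right after 'think'.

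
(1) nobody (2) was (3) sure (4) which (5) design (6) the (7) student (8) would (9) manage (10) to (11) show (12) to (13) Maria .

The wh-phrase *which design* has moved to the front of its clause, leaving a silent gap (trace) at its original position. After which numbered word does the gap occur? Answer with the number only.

11

Pre-movement form: The student would manage to show which design to Maria.
'which design' functions as the direct object of 'show'. Wh-movement fronts it, leaving a gap right after 'show':
Nobody was sure which design the student would manage to show ___ to Maria.
'show' is word 11.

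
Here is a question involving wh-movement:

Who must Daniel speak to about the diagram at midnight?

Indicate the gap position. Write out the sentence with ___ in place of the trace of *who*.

Who must Daniel speak to ___ about the diagram at midnight?

Before movement: Daniel must speak to who about the diagram at midnight.
'who' functions as the object of the preposition 'to'. The gap is right after 'to'.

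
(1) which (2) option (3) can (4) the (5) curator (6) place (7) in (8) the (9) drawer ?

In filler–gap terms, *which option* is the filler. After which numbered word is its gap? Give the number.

6

Before movement: The curator can place which option in the drawer.
The filler 'which option' is interpreted as the direct object of 'place'. Wh-movement fronts it, leaving a gap right after 'place':
Which option can the curator place ___ in the drawer?
'place' is word 6.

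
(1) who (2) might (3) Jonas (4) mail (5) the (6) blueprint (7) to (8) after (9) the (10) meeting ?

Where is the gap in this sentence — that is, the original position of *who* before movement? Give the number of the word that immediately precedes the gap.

Before movement: Jonas might mail the blueprint to who after the meeting.
'who' is the object of the preposition 'to' (recipient of 'mail'). Wh-movement fronts it, leaving a gap right after 'to':
Who might Jonas mail the blueprint to ___ after the meeting?
'to' is word 7.

7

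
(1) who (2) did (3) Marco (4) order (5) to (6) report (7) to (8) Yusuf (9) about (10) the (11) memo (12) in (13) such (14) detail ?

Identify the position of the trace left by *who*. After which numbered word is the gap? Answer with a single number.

Pre-movement form: Marco did order who to report to Yusuf about the memo in such detail.
'who' is the direct object of 'order'. It moves to the left edge, and the trace sits right after 'order':
Who did Marco order ___ to report to Yusuf about the memo in such detail?
'order' is word 4.

4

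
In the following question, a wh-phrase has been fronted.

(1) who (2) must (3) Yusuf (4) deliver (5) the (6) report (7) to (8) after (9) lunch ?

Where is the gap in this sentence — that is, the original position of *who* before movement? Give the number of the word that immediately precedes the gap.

7

Before movement: Yusuf must deliver the report to who after lunch.
'who' functions as the object of the preposition 'to' (recipient of 'deliver'). Wh-movement fronts it, leaving a gap right after 'to':
Who must Yusuf deliver the report to ___ after lunch?
'to' is word 7.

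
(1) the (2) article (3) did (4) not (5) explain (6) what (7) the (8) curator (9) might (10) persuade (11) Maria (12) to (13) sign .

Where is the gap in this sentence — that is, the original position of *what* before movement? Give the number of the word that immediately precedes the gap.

Pre-movement form: The curator might persuade Maria to sign what.
'what' is the direct object of 'sign'. Fronting leaves a gap immediately after 'sign':
The article did not explain what the curator might persuade Maria to sign ___.
'sign' is word 13.

13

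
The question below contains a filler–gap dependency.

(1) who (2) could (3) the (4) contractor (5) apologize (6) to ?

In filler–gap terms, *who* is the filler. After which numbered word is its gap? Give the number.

6

Before movement: The contractor could apologize to who.
'who' functions as the object of the preposition 'to'. It moves to the left edge, and the trace sits right after 'to':
Who could the contractor apologize to ___?
'to' is word 6.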